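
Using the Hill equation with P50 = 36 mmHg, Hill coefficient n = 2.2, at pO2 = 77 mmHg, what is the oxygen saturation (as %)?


Y = pO2^n / (P50^n + pO2^n)
Y = 77^2.2 / (36^2.2 + 77^2.2)
Y = 84.19%

84.19%


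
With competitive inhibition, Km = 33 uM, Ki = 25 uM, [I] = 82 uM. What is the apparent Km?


Km_app = Km * (1 + [I]/Ki)
Km_app = 33 * (1 + 82/25)
Km_app = 141.24 uM

141.24 uM


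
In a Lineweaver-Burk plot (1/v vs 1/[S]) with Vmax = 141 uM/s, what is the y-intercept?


y-intercept = 1/Vmax
= 1/141
= 0.0071 s/uM

0.0071 s/uM


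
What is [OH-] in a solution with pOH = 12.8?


[OH-] = 10^(-pOH)
[OH-] = 10^(-12.8)
[OH-] = 1.585e-13 M

1.585e-13 M


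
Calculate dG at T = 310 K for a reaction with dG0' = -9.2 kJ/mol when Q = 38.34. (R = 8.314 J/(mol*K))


dG = dG0' + RT * ln(Q) / 1000
dG = -9.2 + 8.314 * 310 * ln(38.34) / 1000
dG = 0.1983 kJ/mol

0.1983 kJ/mol


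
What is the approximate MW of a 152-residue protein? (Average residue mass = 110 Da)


MW = n_residues * 110 Da
MW = 152 * 110
MW = 16720 Da

16720 Da


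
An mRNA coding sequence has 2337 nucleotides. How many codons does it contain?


codons = nucleotides / 3
codons = 2337 / 3 = 779

779


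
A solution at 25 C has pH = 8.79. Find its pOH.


pOH = 14 - pH
pOH = 14 - 8.79
pOH = 5.21

5.21


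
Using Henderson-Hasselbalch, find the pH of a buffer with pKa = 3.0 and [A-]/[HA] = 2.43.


pH = pKa + log10([A-]/[HA])
pH = 3.0 + log10(2.43)
pH = 3.3856

3.3856


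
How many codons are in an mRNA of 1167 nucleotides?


codons = nucleotides / 3
codons = 1167 / 3 = 389

389


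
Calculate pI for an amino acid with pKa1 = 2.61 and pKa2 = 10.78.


pI = (pKa1 + pKa2) / 2
pI = (2.61 + 10.78) / 2
pI = 6.695

6.695


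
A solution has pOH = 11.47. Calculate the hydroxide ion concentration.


[OH-] = 10^(-pOH)
[OH-] = 10^(-11.47)
[OH-] = 3.388e-12 M

3.388e-12 M


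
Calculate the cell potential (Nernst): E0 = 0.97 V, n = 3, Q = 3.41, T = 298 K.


E = E0 - (RT/nF) * ln(Q)
E = 0.97 - (8.314 * 298 / (3 * 96485)) * ln(3.41)
E = 0.9595 V

0.9595 V


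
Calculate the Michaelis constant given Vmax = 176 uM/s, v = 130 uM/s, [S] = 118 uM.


Km = [S] * (Vmax - v) / v
Km = 118 * (176 - 130) / 130
Km = 41.7538 uM

41.7538 uM


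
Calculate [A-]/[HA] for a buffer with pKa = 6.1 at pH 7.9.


[A-]/[HA] = 10^(pH - pKa)
= 10^(7.9 - 6.1)
= 63.0957

63.0957


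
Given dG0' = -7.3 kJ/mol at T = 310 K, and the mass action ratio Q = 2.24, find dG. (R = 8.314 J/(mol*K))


dG = dG0' + RT * ln(Q) / 1000
dG = -7.3 + 8.314 * 310 * ln(2.24) / 1000
dG = -5.2214 kJ/mol

-5.2214 kJ/mol


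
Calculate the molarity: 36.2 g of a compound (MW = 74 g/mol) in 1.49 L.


C = (mass / MW) / volume
C = (36.2 / 74) / 1.49
C = 0.3283 M

0.3283 M


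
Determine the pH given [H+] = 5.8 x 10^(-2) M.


pH = -log10([H+])
pH = -log10(5.8 x 10^(-2))
pH = 1.2366

1.2366


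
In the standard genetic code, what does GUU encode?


Standard genetic code lookup.
Codon GUU -> Val

Val


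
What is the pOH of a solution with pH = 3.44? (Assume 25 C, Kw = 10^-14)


pOH = 14 - pH
pOH = 14 - 3.44
pOH = 10.56

10.56


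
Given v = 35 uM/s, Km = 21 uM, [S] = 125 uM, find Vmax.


Vmax = v * (Km + [S]) / [S]
Vmax = 35 * (21 + 125) / 125
Vmax = 40.88 uM/s

40.88 uM/s


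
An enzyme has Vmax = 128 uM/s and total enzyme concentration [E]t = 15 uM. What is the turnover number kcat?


kcat = Vmax / [E]t
kcat = 128 / 15
kcat = 8.5333 s^-1

8.5333 s^-1


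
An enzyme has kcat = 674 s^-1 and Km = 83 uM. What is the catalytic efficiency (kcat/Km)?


Catalytic efficiency = kcat / Km
= 674 / 83
= 8.1205 uM^-1*s^-1

8.1205 uM^-1*s^-1


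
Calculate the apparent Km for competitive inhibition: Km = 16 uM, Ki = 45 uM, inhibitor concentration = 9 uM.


Km_app = Km * (1 + [I]/Ki)
Km_app = 16 * (1 + 9/45)
Km_app = 19.2 uM

19.2 uM


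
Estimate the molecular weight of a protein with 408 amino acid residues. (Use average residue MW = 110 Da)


MW = n_residues * 110 Da
MW = 408 * 110
MW = 44880 Da

44880 Da


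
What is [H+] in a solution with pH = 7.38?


[H+] = 10^(-pH)
[H+] = 10^(-7.38)
[H+] = 4.169e-08 M

4.169e-08 M


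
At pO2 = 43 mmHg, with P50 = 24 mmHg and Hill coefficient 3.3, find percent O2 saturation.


Y = pO2^n / (P50^n + pO2^n)
Y = 43^3.3 / (24^3.3 + 43^3.3)
Y = 87.26%

87.26%


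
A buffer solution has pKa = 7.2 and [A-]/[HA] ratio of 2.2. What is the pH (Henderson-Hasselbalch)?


pH = pKa + log10([A-]/[HA])
pH = 7.2 + log10(2.2)
pH = 7.5424

7.5424


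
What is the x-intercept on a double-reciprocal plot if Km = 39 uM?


x-intercept = -1/Km
= -1/39
= -0.0256 1/uM

-0.0256 1/uM


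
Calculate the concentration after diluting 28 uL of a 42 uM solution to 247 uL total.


C2 = C1 * V1 / V2
C2 = 42 * 28 / 247
C2 = 4.7611 uM

4.7611 uM


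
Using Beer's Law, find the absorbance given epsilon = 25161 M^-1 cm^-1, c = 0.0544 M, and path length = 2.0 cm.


A = epsilon * c * l
A = 25161 * 0.0544 * 2.0
A = 2737.5168

2737.5168


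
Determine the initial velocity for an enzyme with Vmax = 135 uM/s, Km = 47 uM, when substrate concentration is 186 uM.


v = Vmax * [S] / (Km + [S])
v = 135 * 186 / (47 + 186)
v = 107.7682 uM/s

107.7682 uM/s


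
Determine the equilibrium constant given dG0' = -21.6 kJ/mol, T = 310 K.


Keq = exp(-dG0 * 1000 / (R * T))
Keq = exp(-(-21.6) * 1000 / (8.314 * 310))
Keq = 4362.208

4362.208


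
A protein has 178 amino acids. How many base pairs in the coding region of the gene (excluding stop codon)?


Each amino acid = 1 codon = 3 bp
bp = 178 * 3 = 534 bp

534 bp


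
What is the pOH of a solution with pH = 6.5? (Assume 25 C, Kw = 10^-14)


pOH = 14 - pH
pOH = 14 - 6.5
pOH = 7.5

7.5


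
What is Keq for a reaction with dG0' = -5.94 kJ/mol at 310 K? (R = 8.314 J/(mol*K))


Keq = exp(-dG0 * 1000 / (R * T))
Keq = exp(-(-5.94) * 1000 / (8.314 * 310))
Keq = 10.0212

10.0212


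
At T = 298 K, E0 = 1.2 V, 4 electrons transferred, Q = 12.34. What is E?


E = E0 - (RT/nF) * ln(Q)
E = 1.2 - (8.314 * 298 / (4 * 96485)) * ln(12.34)
E = 1.1839 V

1.1839 V


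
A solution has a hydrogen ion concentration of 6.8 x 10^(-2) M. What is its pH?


pH = -log10([H+])
pH = -log10(6.8 x 10^(-2))
pH = 1.1675

1.1675


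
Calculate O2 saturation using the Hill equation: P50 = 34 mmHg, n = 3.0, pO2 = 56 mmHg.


Y = pO2^n / (P50^n + pO2^n)
Y = 56^3.0 / (34^3.0 + 56^3.0)
Y = 81.71%

81.71%


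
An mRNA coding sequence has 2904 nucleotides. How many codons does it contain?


codons = nucleotides / 3
codons = 2904 / 3 = 968

968


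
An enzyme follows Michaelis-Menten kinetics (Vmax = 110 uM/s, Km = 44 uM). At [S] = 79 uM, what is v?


v = Vmax * [S] / (Km + [S])
v = 110 * 79 / (44 + 79)
v = 70.6504 uM/s

70.6504 uM/s


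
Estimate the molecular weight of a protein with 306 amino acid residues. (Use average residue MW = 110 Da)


MW = n_residues * 110 Da
MW = 306 * 110
MW = 33660 Da

33660 Da


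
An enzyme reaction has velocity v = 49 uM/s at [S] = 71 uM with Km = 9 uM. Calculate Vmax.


Vmax = v * (Km + [S]) / [S]
Vmax = 49 * (9 + 71) / 71
Vmax = 55.2113 uM/s

55.2113 uM/s


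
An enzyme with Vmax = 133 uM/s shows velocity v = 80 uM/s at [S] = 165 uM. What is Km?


Km = [S] * (Vmax - v) / v
Km = 165 * (133 - 80) / 80
Km = 109.3125 uM

109.3125 uM


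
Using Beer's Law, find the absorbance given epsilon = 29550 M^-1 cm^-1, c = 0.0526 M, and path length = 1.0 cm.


A = epsilon * c * l
A = 29550 * 0.0526 * 1.0
A = 1554.33

1554.33


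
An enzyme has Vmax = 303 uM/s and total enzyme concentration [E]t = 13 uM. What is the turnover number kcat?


kcat = Vmax / [E]t
kcat = 303 / 13
kcat = 23.3077 s^-1

23.3077 s^-1


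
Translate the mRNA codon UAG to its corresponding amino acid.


Standard genetic code lookup.
Codon UAG -> Stop

Stop


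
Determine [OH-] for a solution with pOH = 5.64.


[OH-] = 10^(-pOH)
[OH-] = 10^(-5.64)
[OH-] = 2.291e-06 M

2.291e-06 M


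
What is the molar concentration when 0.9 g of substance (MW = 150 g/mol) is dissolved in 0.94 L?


C = (mass / MW) / volume
C = (0.9 / 150) / 0.94
C = 0.0064 M

0.0064 M


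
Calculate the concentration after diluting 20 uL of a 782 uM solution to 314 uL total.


C2 = C1 * V1 / V2
C2 = 782 * 20 / 314
C2 = 49.8089 uM

49.8089 uM


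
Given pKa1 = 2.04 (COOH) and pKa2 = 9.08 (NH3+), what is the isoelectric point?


pI = (pKa1 + pKa2) / 2
pI = (2.04 + 9.08) / 2
pI = 5.56

5.56


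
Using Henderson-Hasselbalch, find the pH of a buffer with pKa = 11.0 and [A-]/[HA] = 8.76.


pH = pKa + log10([A-]/[HA])
pH = 11.0 + log10(8.76)
pH = 11.9425

11.9425


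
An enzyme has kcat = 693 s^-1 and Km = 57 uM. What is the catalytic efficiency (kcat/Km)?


Catalytic efficiency = kcat / Km
= 693 / 57
= 12.1579 uM^-1*s^-1

12.1579 uM^-1*s^-1


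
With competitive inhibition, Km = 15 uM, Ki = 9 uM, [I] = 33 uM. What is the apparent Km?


Km_app = Km * (1 + [I]/Ki)
Km_app = 15 * (1 + 33/9)
Km_app = 70.0 uM

70.0 uM


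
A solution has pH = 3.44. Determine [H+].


[H+] = 10^(-pH)
[H+] = 10^(-3.44)
[H+] = 3.631e-04 M

3.631e-04 M


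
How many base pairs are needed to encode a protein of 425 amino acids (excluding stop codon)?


Each amino acid = 1 codon = 3 bp
bp = 425 * 3 = 1275 bp

1275 bp


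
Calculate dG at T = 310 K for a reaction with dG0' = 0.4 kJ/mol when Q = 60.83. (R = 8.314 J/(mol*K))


dG = dG0' + RT * ln(Q) / 1000
dG = 0.4 + 8.314 * 310 * ln(60.83) / 1000
dG = 10.9879 kJ/mol

10.9879 kJ/mol


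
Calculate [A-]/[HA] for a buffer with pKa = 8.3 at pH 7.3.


[A-]/[HA] = 10^(pH - pKa)
= 10^(7.3 - 8.3)
= 0.1

0.1


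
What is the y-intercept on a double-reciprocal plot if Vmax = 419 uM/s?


y-intercept = 1/Vmax
= 1/419
= 0.0024 s/uM

0.0024 s/uM


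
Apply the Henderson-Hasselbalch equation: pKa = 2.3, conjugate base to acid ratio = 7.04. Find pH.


pH = pKa + log10([A-]/[HA])
pH = 2.3 + log10(7.04)
pH = 3.1476

3.1476


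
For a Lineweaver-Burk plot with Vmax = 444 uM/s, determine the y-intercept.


y-intercept = 1/Vmax
= 1/444
= 0.0023 s/uM

0.0023 s/uM


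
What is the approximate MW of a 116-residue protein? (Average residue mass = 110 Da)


MW = n_residues * 110 Da
MW = 116 * 110
MW = 12760 Da

12760 Da


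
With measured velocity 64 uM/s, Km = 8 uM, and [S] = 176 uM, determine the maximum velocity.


Vmax = v * (Km + [S]) / [S]
Vmax = 64 * (8 + 176) / 176
Vmax = 66.9091 uM/s

66.9091 uM/s


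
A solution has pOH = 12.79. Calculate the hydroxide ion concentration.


[OH-] = 10^(-pOH)
[OH-] = 10^(-12.79)
[OH-] = 1.622e-13 M

1.622e-13 M


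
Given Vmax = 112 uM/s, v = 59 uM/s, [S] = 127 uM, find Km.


Km = [S] * (Vmax - v) / v
Km = 127 * (112 - 59) / 59
Km = 114.0847 uM

114.0847 uM


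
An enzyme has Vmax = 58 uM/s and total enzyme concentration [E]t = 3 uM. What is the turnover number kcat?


kcat = Vmax / [E]t
kcat = 58 / 3
kcat = 19.3333 s^-1

19.3333 s^-1


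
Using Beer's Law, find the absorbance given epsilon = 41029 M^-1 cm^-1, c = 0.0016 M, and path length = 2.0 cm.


A = epsilon * c * l
A = 41029 * 0.0016 * 2.0
A = 131.2928

131.2928


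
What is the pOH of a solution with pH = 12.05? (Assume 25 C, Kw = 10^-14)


pOH = 14 - pH
pOH = 14 - 12.05
pOH = 1.95

1.95


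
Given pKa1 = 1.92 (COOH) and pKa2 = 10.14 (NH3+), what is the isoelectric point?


pI = (pKa1 + pKa2) / 2
pI = (1.92 + 10.14) / 2
pI = 6.03

6.03


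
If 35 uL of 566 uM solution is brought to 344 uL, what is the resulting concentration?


C2 = C1 * V1 / V2
C2 = 566 * 35 / 344
C2 = 57.5872 uM

57.5872 uM


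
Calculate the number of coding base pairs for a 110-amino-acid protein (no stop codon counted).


Each amino acid = 1 codon = 3 bp
bp = 110 * 3 = 330 bp

330 bp


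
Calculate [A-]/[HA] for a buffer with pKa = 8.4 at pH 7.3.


[A-]/[HA] = 10^(pH - pKa)
= 10^(7.3 - 8.4)
= 0.0794

0.0794


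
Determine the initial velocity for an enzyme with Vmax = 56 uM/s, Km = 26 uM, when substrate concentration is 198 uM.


v = Vmax * [S] / (Km + [S])
v = 56 * 198 / (26 + 198)
v = 49.5 uM/s

49.5 uM/s


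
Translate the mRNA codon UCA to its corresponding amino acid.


Standard genetic code lookup.
Codon UCA -> Ser

Ser


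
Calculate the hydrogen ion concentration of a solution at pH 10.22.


[H+] = 10^(-pH)
[H+] = 10^(-10.22)
[H+] = 6.026e-11 M

6.026e-11 M


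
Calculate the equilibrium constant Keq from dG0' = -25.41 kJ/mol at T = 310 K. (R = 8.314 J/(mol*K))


Keq = exp(-dG0 * 1000 / (R * T))
Keq = exp(-(-25.41) * 1000 / (8.314 * 310))
Keq = 19129.7868

19129.7868


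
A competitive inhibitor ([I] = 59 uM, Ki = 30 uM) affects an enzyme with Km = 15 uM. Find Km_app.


Km_app = Km * (1 + [I]/Ki)
Km_app = 15 * (1 + 59/30)
Km_app = 44.5 uM

44.5 uM


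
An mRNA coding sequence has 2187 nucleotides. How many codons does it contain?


codons = nucleotides / 3
codons = 2187 / 3 = 729

729


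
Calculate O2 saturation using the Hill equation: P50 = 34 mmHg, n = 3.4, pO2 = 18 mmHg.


Y = pO2^n / (P50^n + pO2^n)
Y = 18^3.4 / (34^3.4 + 18^3.4)
Y = 10.32%

10.32%


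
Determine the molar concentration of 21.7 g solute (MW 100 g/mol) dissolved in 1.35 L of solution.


C = (mass / MW) / volume
C = (21.7 / 100) / 1.35
C = 0.1607 M

0.1607 M


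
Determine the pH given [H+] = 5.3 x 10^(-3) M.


pH = -log10([H+])
pH = -log10(5.3 x 10^(-3))
pH = 2.2757

2.2757


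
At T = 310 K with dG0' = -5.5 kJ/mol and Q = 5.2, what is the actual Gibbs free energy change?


dG = dG0' + RT * ln(Q) / 1000
dG = -5.5 + 8.314 * 310 * ln(5.2) / 1000
dG = -1.2508 kJ/mol

-1.2508 kJ/mol


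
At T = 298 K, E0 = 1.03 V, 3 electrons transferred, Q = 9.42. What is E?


E = E0 - (RT/nF) * ln(Q)
E = 1.03 - (8.314 * 298 / (3 * 96485)) * ln(9.42)
E = 1.0108 V

1.0108 V


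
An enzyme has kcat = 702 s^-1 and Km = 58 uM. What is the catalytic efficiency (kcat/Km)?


Catalytic efficiency = kcat / Km
= 702 / 58
= 12.1034 uM^-1*s^-1

12.1034 uM^-1*s^-1


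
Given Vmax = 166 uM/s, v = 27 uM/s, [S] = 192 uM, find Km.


Km = [S] * (Vmax - v) / v
Km = 192 * (166 - 27) / 27
Km = 988.4444 uM

988.4444 uM


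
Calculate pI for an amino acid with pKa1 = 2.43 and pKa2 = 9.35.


pI = (pKa1 + pKa2) / 2
pI = (2.43 + 9.35) / 2
pI = 5.89

5.89


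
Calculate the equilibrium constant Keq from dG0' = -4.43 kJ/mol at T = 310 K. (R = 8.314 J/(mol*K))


Keq = exp(-dG0 * 1000 / (R * T))
Keq = exp(-(-4.43) * 1000 / (8.314 * 310))
Keq = 5.578

5.578


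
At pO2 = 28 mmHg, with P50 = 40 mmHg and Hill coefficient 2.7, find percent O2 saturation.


Y = pO2^n / (P50^n + pO2^n)
Y = 28^2.7 / (40^2.7 + 28^2.7)
Y = 27.63%

27.63%


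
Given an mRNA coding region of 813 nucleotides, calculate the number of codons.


codons = nucleotides / 3
codons = 813 / 3 = 271

271


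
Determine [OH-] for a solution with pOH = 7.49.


[OH-] = 10^(-pOH)
[OH-] = 10^(-7.49)
[OH-] = 3.236e-08 M

3.236e-08 M


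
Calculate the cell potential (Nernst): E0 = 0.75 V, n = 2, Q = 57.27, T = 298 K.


E = E0 - (RT/nF) * ln(Q)
E = 0.75 - (8.314 * 298 / (2 * 96485)) * ln(57.27)
E = 0.698 V

0.698 V


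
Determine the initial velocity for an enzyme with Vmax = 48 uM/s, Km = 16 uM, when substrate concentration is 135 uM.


v = Vmax * [S] / (Km + [S])
v = 48 * 135 / (16 + 135)
v = 42.9139 uM/s

42.9139 uM/s


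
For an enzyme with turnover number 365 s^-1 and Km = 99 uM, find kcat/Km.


Catalytic efficiency = kcat / Km
= 365 / 99
= 3.6869 uM^-1*s^-1

3.6869 uM^-1*s^-1


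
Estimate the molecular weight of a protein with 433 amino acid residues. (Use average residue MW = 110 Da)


MW = n_residues * 110 Da
MW = 433 * 110
MW = 47630 Da

47630 Da


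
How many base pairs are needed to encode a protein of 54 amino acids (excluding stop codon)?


Each amino acid = 1 codon = 3 bp
bp = 54 * 3 = 162 bp

162 bp


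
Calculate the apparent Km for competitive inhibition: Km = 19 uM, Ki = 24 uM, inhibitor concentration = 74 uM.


Km_app = Km * (1 + [I]/Ki)
Km_app = 19 * (1 + 74/24)
Km_app = 77.5833 uM

77.5833 uM


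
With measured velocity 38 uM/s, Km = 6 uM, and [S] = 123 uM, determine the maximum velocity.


Vmax = v * (Km + [S]) / [S]
Vmax = 38 * (6 + 123) / 123
Vmax = 39.8537 uM/s

39.8537 uM/s


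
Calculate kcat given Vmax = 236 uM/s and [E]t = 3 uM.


kcat = Vmax / [E]t
kcat = 236 / 3
kcat = 78.6667 s^-1

78.6667 s^-1


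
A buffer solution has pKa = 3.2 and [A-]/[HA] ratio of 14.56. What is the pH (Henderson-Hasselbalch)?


pH = pKa + log10([A-]/[HA])
pH = 3.2 + log10(14.56)
pH = 4.3632

4.3632


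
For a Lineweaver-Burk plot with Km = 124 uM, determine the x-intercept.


x-intercept = -1/Km
= -1/124
= -0.0081 1/uM

-0.0081 1/uM


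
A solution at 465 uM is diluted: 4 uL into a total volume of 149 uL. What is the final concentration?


C2 = C1 * V1 / V2
C2 = 465 * 4 / 149
C2 = 12.4832 uM

12.4832 uM


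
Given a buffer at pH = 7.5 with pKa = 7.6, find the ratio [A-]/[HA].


[A-]/[HA] = 10^(pH - pKa)
= 10^(7.5 - 7.6)
= 0.7943

0.7943


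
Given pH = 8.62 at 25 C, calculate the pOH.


pOH = 14 - pH
pOH = 14 - 8.62
pOH = 5.38

5.38


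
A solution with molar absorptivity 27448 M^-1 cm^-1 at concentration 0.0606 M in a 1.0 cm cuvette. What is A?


A = epsilon * c * l
A = 27448 * 0.0606 * 1.0
A = 1663.3488

1663.3488


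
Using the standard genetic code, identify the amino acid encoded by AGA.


Standard genetic code lookup.
Codon AGA -> Arg

Arg


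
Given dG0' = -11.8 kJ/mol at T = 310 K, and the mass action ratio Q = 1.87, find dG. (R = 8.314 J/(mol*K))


dG = dG0' + RT * ln(Q) / 1000
dG = -11.8 + 8.314 * 310 * ln(1.87) / 1000
dG = -10.1867 kJ/mol

-10.1867 kJ/mol


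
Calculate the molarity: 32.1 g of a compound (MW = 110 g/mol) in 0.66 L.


C = (mass / MW) / volume
C = (32.1 / 110) / 0.66
C = 0.4421 M

0.4421 M


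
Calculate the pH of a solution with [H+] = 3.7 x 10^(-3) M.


pH = -log10([H+])
pH = -log10(3.7 x 10^(-3))
pH = 2.4318

2.4318


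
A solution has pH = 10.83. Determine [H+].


[H+] = 10^(-pH)
[H+] = 10^(-10.83)
[H+] = 1.479e-11 M

1.479e-11 M


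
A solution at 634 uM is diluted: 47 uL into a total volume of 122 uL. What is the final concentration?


C2 = C1 * V1 / V2
C2 = 634 * 47 / 122
C2 = 244.2459 uM

244.2459 uM


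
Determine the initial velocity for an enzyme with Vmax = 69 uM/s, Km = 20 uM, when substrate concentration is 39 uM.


v = Vmax * [S] / (Km + [S])
v = 69 * 39 / (20 + 39)
v = 45.6102 uM/s

45.6102 uM/s


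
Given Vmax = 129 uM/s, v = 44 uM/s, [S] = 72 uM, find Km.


Km = [S] * (Vmax - v) / v
Km = 72 * (129 - 44) / 44
Km = 139.0909 uM

139.0909 uM


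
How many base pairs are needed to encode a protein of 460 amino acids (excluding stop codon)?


Each amino acid = 1 codon = 3 bp
bp = 460 * 3 = 1380 bp

1380 bp


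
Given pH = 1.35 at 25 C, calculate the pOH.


pOH = 14 - pH
pOH = 14 - 1.35
pOH = 12.65

12.65


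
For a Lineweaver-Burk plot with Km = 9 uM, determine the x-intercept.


x-intercept = -1/Km
= -1/9
= -0.1111 1/uM

-0.1111 1/uM


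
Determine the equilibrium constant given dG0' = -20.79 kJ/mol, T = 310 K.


Keq = exp(-dG0 * 1000 / (R * T))
Keq = exp(-(-20.79) * 1000 / (8.314 * 310))
Keq = 3185.7917

3185.7917


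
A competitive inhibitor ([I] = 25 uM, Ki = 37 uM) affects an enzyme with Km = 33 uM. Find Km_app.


Km_app = Km * (1 + [I]/Ki)
Km_app = 33 * (1 + 25/37)
Km_app = 55.2973 uM

55.2973 uM


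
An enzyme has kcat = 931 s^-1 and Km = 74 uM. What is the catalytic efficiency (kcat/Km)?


Catalytic efficiency = kcat / Km
= 931 / 74
= 12.5811 uM^-1*s^-1

12.5811 uM^-1*s^-1


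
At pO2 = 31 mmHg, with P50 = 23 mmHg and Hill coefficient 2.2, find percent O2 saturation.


Y = pO2^n / (P50^n + pO2^n)
Y = 31^2.2 / (23^2.2 + 31^2.2)
Y = 65.85%

65.85%


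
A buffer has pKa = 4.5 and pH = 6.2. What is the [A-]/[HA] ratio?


[A-]/[HA] = 10^(pH - pKa)
= 10^(6.2 - 4.5)
= 50.1187

50.1187


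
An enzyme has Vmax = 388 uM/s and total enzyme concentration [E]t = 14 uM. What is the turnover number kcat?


kcat = Vmax / [E]t
kcat = 388 / 14
kcat = 27.7143 s^-1

27.7143 s^-1


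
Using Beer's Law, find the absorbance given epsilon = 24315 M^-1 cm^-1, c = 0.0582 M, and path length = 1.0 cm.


A = epsilon * c * l
A = 24315 * 0.0582 * 1.0
A = 1415.133

1415.133


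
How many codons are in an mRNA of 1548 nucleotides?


codons = nucleotides / 3
codons = 1548 / 3 = 516

516


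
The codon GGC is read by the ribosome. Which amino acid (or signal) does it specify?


Standard genetic code lookup.
Codon GGC -> Gly

Gly


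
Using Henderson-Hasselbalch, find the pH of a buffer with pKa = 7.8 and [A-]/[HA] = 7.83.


pH = pKa + log10([A-]/[HA])
pH = 7.8 + log10(7.83)
pH = 8.6938

8.6938


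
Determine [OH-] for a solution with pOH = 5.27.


[OH-] = 10^(-pOH)
[OH-] = 10^(-5.27)
[OH-] = 5.370e-06 M

5.370e-06 M


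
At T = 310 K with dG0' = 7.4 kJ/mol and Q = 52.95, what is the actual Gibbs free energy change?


dG = dG0' + RT * ln(Q) / 1000
dG = 7.4 + 8.314 * 310 * ln(52.95) / 1000
dG = 17.6304 kJ/mol

17.6304 kJ/mol


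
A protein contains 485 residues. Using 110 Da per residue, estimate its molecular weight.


MW = n_residues * 110 Da
MW = 485 * 110
MW = 53350 Da

53350 Da


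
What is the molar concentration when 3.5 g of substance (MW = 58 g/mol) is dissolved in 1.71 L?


C = (mass / MW) / volume
C = (3.5 / 58) / 1.71
C = 0.0353 M

0.0353 M


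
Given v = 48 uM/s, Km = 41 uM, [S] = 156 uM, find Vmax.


Vmax = v * (Km + [S]) / [S]
Vmax = 48 * (41 + 156) / 156
Vmax = 60.6154 uM/s

60.6154 uM/s


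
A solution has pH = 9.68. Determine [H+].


[H+] = 10^(-pH)
[H+] = 10^(-9.68)
[H+] = 2.089e-10 M

2.089e-10 M


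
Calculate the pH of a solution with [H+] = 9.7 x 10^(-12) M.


pH = -log10([H+])
pH = -log10(9.7 x 10^(-12))
pH = 11.0132

11.0132


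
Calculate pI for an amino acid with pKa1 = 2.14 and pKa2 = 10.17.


pI = (pKa1 + pKa2) / 2
pI = (2.14 + 10.17) / 2
pI = 6.155

6.155


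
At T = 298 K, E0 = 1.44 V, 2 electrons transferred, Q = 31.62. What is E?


E = E0 - (RT/nF) * ln(Q)
E = 1.44 - (8.314 * 298 / (2 * 96485)) * ln(31.62)
E = 1.3957 V

1.3957 V


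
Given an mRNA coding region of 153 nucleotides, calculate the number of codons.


codons = nucleotides / 3
codons = 153 / 3 = 51

51


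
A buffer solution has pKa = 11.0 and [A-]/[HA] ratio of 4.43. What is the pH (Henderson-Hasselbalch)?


pH = pKa + log10([A-]/[HA])
pH = 11.0 + log10(4.43)
pH = 11.6464

11.6464


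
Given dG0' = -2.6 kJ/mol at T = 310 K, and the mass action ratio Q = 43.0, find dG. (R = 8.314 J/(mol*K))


dG = dG0' + RT * ln(Q) / 1000
dG = -2.6 + 8.314 * 310 * ln(43.0) / 1000
dG = 7.0939 kJ/mol

7.0939 kJ/mol


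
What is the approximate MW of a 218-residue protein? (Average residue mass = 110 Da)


MW = n_residues * 110 Da
MW = 218 * 110
MW = 23980 Da

23980 Da


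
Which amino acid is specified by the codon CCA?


Standard genetic code lookup.
Codon CCA -> Pro

Pro


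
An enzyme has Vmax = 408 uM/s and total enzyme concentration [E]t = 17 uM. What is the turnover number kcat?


kcat = Vmax / [E]t
kcat = 408 / 17
kcat = 24.0 s^-1

24.0 s^-1


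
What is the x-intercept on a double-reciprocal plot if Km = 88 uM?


x-intercept = -1/Km
= -1/88
= -0.0114 1/uM

-0.0114 1/uM


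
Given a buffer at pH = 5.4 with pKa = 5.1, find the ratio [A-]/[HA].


[A-]/[HA] = 10^(pH - pKa)
= 10^(5.4 - 5.1)
= 1.9953

1.9953


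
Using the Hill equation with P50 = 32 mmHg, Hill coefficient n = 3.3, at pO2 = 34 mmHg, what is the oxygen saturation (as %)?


Y = pO2^n / (P50^n + pO2^n)
Y = 34^3.3 / (32^3.3 + 34^3.3)
Y = 54.98%

54.98%


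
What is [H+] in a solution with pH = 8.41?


[H+] = 10^(-pH)
[H+] = 10^(-8.41)
[H+] = 3.890e-09 M

3.890e-09 M


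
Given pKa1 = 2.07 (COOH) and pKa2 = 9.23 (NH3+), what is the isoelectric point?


pI = (pKa1 + pKa2) / 2
pI = (2.07 + 9.23) / 2
pI = 5.65

5.65


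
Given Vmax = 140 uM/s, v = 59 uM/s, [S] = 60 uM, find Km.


Km = [S] * (Vmax - v) / v
Km = 60 * (140 - 59) / 59
Km = 82.3729 uM

82.3729 uM


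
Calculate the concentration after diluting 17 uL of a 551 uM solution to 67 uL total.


C2 = C1 * V1 / V2
C2 = 551 * 17 / 67
C2 = 139.806 uM

139.806 uM


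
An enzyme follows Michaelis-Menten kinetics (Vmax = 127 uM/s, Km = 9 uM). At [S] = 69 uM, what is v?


v = Vmax * [S] / (Km + [S])
v = 127 * 69 / (9 + 69)
v = 112.3462 uM/s

112.3462 uM/s


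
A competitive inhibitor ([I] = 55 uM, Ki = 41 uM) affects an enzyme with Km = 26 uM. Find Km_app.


Km_app = Km * (1 + [I]/Ki)
Km_app = 26 * (1 + 55/41)
Km_app = 60.878 uM

60.878 uM


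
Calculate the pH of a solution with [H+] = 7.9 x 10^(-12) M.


pH = -log10([H+])
pH = -log10(7.9 x 10^(-12))
pH = 11.1024

11.1024


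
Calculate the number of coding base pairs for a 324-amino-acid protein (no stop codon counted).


Each amino acid = 1 codon = 3 bp
bp = 324 * 3 = 972 bp

972 bp


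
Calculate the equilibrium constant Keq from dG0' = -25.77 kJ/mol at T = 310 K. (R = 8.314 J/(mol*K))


Keq = exp(-dG0 * 1000 / (R * T))
Keq = exp(-(-25.77) * 1000 / (8.314 * 310))
Keq = 21997.4279

21997.4279


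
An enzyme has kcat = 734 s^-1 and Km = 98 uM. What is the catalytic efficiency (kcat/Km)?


Catalytic efficiency = kcat / Km
= 734 / 98
= 7.4898 uM^-1*s^-1

7.4898 uM^-1*s^-1


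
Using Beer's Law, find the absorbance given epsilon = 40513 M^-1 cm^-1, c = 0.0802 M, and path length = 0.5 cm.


A = epsilon * c * l
A = 40513 * 0.0802 * 0.5
A = 1624.5713

1624.5713


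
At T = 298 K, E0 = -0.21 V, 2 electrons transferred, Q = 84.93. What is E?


E = E0 - (RT/nF) * ln(Q)
E = -0.21 - (8.314 * 298 / (2 * 96485)) * ln(84.93)
E = -0.267 V

-0.267 V


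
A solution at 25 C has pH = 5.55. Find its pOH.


pOH = 14 - pH
pOH = 14 - 5.55
pOH = 8.45

8.45


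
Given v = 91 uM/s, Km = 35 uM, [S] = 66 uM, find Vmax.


Vmax = v * (Km + [S]) / [S]
Vmax = 91 * (35 + 66) / 66
Vmax = 139.2576 uM/s

139.2576 uM/s


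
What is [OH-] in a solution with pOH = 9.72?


[OH-] = 10^(-pOH)
[OH-] = 10^(-9.72)
[OH-] = 1.905e-10 M

1.905e-10 M


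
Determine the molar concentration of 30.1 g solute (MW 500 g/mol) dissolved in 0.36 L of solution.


C = (mass / MW) / volume
C = (30.1 / 500) / 0.36
C = 0.1672 M

0.1672 M


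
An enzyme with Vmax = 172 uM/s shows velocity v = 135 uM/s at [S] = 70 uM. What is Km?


Km = [S] * (Vmax - v) / v
Km = 70 * (172 - 135) / 135
Km = 19.1852 uM

19.1852 uM


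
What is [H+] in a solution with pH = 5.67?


[H+] = 10^(-pH)
[H+] = 10^(-5.67)
[H+] = 2.138e-06 M

2.138e-06 M


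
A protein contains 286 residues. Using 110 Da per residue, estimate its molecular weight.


MW = n_residues * 110 Da
MW = 286 * 110
MW = 31460 Da

31460 Da


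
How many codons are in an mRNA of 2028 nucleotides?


codons = nucleotides / 3
codons = 2028 / 3 = 676

676


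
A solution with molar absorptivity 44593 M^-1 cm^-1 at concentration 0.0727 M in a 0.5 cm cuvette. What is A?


A = epsilon * c * l
A = 44593 * 0.0727 * 0.5
A = 1620.9555

1620.9555


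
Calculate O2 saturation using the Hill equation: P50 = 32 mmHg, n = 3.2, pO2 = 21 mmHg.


Y = pO2^n / (P50^n + pO2^n)
Y = 21^3.2 / (32^3.2 + 21^3.2)
Y = 20.62%

20.62%


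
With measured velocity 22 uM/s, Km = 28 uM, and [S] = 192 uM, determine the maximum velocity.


Vmax = v * (Km + [S]) / [S]
Vmax = 22 * (28 + 192) / 192
Vmax = 25.2083 uM/s

25.2083 uM/s


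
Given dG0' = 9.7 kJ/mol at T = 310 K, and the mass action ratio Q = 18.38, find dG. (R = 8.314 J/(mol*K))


dG = dG0' + RT * ln(Q) / 1000
dG = 9.7 + 8.314 * 310 * ln(18.38) / 1000
dG = 17.2033 kJ/mol

17.2033 kJ/mol


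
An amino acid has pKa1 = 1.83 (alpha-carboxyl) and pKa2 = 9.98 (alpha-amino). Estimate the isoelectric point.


pI = (pKa1 + pKa2) / 2
pI = (1.83 + 9.98) / 2
pI = 5.905

5.905


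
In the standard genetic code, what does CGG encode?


Standard genetic code lookup.
Codon CGG -> Arg

Arg


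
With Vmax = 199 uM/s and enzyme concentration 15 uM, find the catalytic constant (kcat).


kcat = Vmax / [E]t
kcat = 199 / 15
kcat = 13.2667 s^-1

13.2667 s^-1


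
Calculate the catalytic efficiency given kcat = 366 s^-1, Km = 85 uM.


Catalytic efficiency = kcat / Km
= 366 / 85
= 4.3059 uM^-1*s^-1

4.3059 uM^-1*s^-1


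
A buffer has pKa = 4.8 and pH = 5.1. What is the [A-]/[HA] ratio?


[A-]/[HA] = 10^(pH - pKa)
= 10^(5.1 - 4.8)
= 1.9953

1.9953


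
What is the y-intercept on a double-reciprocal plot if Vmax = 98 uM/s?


y-intercept = 1/Vmax
= 1/98
= 0.0102 s/uM

0.0102 s/uM


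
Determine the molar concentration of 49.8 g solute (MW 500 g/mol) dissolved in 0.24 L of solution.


C = (mass / MW) / volume
C = (49.8 / 500) / 0.24
C = 0.415 M

0.415 M


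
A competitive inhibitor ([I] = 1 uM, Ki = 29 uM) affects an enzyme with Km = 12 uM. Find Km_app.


Km_app = Km * (1 + [I]/Ki)
Km_app = 12 * (1 + 1/29)
Km_app = 12.4138 uM

12.4138 uM


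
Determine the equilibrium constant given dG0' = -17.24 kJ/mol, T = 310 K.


Keq = exp(-dG0 * 1000 / (R * T))
Keq = exp(-(-17.24) * 1000 / (8.314 * 310))
Keq = 803.5722

803.5722


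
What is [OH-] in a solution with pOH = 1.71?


[OH-] = 10^(-pOH)
[OH-] = 10^(-1.71)
[OH-] = 0.0195 M

0.0195 M


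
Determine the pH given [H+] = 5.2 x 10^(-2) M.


pH = -log10([H+])
pH = -log10(5.2 x 10^(-2))
pH = 1.284

1.284


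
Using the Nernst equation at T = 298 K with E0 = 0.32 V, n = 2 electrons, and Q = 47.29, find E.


E = E0 - (RT/nF) * ln(Q)
E = 0.32 - (8.314 * 298 / (2 * 96485)) * ln(47.29)
E = 0.2705 V

0.2705 V


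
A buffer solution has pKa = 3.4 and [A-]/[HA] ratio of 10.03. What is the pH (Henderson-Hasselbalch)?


pH = pKa + log10([A-]/[HA])
pH = 3.4 + log10(10.03)
pH = 4.4013

4.4013


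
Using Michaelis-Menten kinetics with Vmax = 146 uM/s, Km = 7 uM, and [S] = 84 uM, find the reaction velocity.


v = Vmax * [S] / (Km + [S])
v = 146 * 84 / (7 + 84)
v = 134.7692 uM/s

134.7692 uM/s


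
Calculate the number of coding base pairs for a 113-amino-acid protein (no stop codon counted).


Each amino acid = 1 codon = 3 bp
bp = 113 * 3 = 339 bp

339 bp


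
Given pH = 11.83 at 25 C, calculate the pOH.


pOH = 14 - pH
pOH = 14 - 11.83
pOH = 2.17

2.17


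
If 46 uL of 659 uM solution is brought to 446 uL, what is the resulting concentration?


C2 = C1 * V1 / V2
C2 = 659 * 46 / 446
C2 = 67.9686 uM

67.9686 uM


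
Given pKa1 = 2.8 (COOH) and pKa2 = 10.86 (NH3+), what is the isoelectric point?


pI = (pKa1 + pKa2) / 2
pI = (2.8 + 10.86) / 2
pI = 6.83

6.83


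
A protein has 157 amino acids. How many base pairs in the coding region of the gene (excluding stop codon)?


Each amino acid = 1 codon = 3 bp
bp = 157 * 3 = 471 bp

471 bp


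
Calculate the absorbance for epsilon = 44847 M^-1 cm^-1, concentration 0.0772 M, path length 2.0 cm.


A = epsilon * c * l
A = 44847 * 0.0772 * 2.0
A = 6924.3768

6924.3768


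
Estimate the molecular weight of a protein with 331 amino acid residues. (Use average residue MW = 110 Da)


MW = n_residues * 110 Da
MW = 331 * 110
MW = 36410 Da

36410 Da


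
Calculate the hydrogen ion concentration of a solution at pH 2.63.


[H+] = 10^(-pH)
[H+] = 10^(-2.63)
[H+] = 0.0023 M

0.0023 M


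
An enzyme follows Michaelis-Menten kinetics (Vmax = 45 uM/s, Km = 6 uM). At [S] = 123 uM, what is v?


v = Vmax * [S] / (Km + [S])
v = 45 * 123 / (6 + 123)
v = 42.907 uM/s

42.907 uM/s


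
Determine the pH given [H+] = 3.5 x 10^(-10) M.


pH = -log10([H+])
pH = -log10(3.5 x 10^(-10))
pH = 9.4559

9.4559


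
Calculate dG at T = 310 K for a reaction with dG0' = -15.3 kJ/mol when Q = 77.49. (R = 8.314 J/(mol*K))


dG = dG0' + RT * ln(Q) / 1000
dG = -15.3 + 8.314 * 310 * ln(77.49) / 1000
dG = -4.0882 kJ/mol

-4.0882 kJ/mol


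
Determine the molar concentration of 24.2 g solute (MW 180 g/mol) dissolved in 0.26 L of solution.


C = (mass / MW) / volume
C = (24.2 / 180) / 0.26
C = 0.5171 M

0.5171 M


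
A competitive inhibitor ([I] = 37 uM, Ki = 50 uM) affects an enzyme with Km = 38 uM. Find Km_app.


Km_app = Km * (1 + [I]/Ki)
Km_app = 38 * (1 + 37/50)
Km_app = 66.12 uM

66.12 uM


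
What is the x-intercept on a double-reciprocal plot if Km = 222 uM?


x-intercept = -1/Km
= -1/222
= -0.0045 1/uM

-0.0045 1/uM


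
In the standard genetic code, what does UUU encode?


Standard genetic code lookup.
Codon UUU -> Phe

Phe


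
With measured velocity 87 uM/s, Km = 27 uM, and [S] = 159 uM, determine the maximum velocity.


Vmax = v * (Km + [S]) / [S]
Vmax = 87 * (27 + 159) / 159
Vmax = 101.7736 uM/s

101.7736 uM/s


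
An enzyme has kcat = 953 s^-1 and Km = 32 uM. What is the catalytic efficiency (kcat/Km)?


Catalytic efficiency = kcat / Km
= 953 / 32
= 29.7812 uM^-1*s^-1

29.7812 uM^-1*s^-1


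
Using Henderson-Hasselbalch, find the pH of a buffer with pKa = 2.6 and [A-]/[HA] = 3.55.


pH = pKa + log10([A-]/[HA])
pH = 2.6 + log10(3.55)
pH = 3.1502

3.1502


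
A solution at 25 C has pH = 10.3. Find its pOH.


pOH = 14 - pH
pOH = 14 - 10.3
pOH = 3.7

3.7


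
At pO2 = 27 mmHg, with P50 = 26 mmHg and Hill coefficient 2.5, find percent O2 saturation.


Y = pO2^n / (P50^n + pO2^n)
Y = 27^2.5 / (26^2.5 + 27^2.5)
Y = 52.36%

52.36%


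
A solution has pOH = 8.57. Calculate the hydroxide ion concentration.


[OH-] = 10^(-pOH)
[OH-] = 10^(-8.57)
[OH-] = 2.692e-09 M

2.692e-09 M


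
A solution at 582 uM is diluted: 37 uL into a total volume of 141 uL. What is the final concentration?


C2 = C1 * V1 / V2
C2 = 582 * 37 / 141
C2 = 152.7234 uM

152.7234 uM


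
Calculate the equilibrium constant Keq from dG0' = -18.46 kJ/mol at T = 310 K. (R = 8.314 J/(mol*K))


Keq = exp(-dG0 * 1000 / (R * T))
Keq = exp(-(-18.46) * 1000 / (8.314 * 310))
Keq = 1290.0333

1290.0333


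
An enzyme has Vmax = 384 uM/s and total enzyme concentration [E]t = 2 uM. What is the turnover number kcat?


kcat = Vmax / [E]t
kcat = 384 / 2
kcat = 192.0 s^-1

192.0 s^-1


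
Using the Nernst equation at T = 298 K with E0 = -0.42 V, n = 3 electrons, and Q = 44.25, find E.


E = E0 - (RT/nF) * ln(Q)
E = -0.42 - (8.314 * 298 / (3 * 96485)) * ln(44.25)
E = -0.4524 V

-0.4524 V


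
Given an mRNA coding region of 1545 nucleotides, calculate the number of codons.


codons = nucleotides / 3
codons = 1545 / 3 = 515

515


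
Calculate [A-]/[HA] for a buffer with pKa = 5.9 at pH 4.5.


[A-]/[HA] = 10^(pH - pKa)
= 10^(4.5 - 5.9)
= 0.0398

0.0398


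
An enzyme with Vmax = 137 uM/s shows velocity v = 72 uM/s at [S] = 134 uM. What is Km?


Km = [S] * (Vmax - v) / v
Km = 134 * (137 - 72) / 72
Km = 120.9722 uM

120.9722 uM


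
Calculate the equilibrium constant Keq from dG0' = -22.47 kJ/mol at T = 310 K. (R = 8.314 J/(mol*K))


Keq = exp(-dG0 * 1000 / (R * T))
Keq = exp(-(-22.47) * 1000 / (8.314 * 310))
Keq = 6113.7215

6113.7215


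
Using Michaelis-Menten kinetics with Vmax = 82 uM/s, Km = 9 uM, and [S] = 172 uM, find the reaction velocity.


v = Vmax * [S] / (Km + [S])
v = 82 * 172 / (9 + 172)
v = 77.9227 uM/s

77.9227 uM/s


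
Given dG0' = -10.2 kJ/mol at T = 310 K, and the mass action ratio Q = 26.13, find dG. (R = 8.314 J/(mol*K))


dG = dG0' + RT * ln(Q) / 1000
dG = -10.2 + 8.314 * 310 * ln(26.13) / 1000
dG = -1.7899 kJ/mol

-1.7899 kJ/mol


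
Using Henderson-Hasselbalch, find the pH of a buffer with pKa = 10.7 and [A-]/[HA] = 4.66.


pH = pKa + log10([A-]/[HA])
pH = 10.7 + log10(4.66)
pH = 11.3684

11.3684


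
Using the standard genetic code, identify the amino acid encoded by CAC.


Standard genetic code lookup.
Codon CAC -> His

His


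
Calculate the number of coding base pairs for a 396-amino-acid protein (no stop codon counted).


Each amino acid = 1 codon = 3 bp
bp = 396 * 3 = 1188 bp

1188 bp


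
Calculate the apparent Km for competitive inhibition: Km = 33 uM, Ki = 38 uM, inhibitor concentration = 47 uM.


Km_app = Km * (1 + [I]/Ki)
Km_app = 33 * (1 + 47/38)
Km_app = 73.8158 uM

73.8158 uM


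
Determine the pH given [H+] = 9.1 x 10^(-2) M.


pH = -log10([H+])
pH = -log10(9.1 x 10^(-2))
pH = 1.041

1.041


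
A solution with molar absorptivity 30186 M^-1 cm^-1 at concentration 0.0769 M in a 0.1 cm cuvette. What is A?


A = epsilon * c * l
A = 30186 * 0.0769 * 0.1
A = 232.1303

232.1303


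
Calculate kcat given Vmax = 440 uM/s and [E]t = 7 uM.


kcat = Vmax / [E]t
kcat = 440 / 7
kcat = 62.8571 s^-1

62.8571 s^-1


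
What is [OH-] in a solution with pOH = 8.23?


[OH-] = 10^(-pOH)
[OH-] = 10^(-8.23)
[OH-] = 5.888e-09 M

5.888e-09 M


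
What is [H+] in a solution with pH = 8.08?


[H+] = 10^(-pH)
[H+] = 10^(-8.08)
[H+] = 8.318e-09 M

8.318e-09 M


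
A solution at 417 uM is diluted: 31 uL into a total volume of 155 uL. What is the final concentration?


C2 = C1 * V1 / V2
C2 = 417 * 31 / 155
C2 = 83.4 uM

83.4 uM


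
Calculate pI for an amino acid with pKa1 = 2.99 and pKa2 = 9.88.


pI = (pKa1 + pKa2) / 2
pI = (2.99 + 9.88) / 2
pI = 6.435

6.435


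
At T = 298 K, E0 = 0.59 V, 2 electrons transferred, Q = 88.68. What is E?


E = E0 - (RT/nF) * ln(Q)
E = 0.59 - (8.314 * 298 / (2 * 96485)) * ln(88.68)
E = 0.5324 V

0.5324 V


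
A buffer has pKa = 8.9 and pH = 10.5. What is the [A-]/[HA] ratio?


[A-]/[HA] = 10^(pH - pKa)
= 10^(10.5 - 8.9)
= 39.8107

39.8107


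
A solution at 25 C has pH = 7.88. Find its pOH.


pOH = 14 - pH
pOH = 14 - 7.88
pOH = 6.12

6.12


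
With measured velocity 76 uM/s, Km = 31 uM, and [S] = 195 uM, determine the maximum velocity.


Vmax = v * (Km + [S]) / [S]
Vmax = 76 * (31 + 195) / 195
Vmax = 88.0821 uM/s

88.0821 uM/s


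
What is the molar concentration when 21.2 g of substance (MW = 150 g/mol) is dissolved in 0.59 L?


C = (mass / MW) / volume
C = (21.2 / 150) / 0.59
C = 0.2395 M

0.2395 M


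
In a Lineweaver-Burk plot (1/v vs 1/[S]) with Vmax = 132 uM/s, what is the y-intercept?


y-intercept = 1/Vmax
= 1/132
= 0.0076 s/uM

0.0076 s/uM


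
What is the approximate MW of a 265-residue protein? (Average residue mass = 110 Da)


MW = n_residues * 110 Da
MW = 265 * 110
MW = 29150 Da

29150 Da


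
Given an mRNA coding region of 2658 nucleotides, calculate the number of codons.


codons = nucleotides / 3
codons = 2658 / 3 = 886

886


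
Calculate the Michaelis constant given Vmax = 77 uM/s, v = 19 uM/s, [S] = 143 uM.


Km = [S] * (Vmax - v) / v
Km = 143 * (77 - 19) / 19
Km = 436.5263 uM

436.5263 uM


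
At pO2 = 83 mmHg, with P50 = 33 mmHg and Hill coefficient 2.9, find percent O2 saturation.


Y = pO2^n / (P50^n + pO2^n)
Y = 83^2.9 / (33^2.9 + 83^2.9)
Y = 93.55%

93.55%


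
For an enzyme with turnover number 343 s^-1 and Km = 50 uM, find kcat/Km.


Catalytic efficiency = kcat / Km
= 343 / 50
= 6.86 uM^-1*s^-1

6.86 uM^-1*s^-1


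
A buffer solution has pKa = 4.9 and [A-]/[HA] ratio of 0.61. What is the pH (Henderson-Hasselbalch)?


pH = pKa + log10([A-]/[HA])
pH = 4.9 + log10(0.61)
pH = 4.6853

4.6853
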